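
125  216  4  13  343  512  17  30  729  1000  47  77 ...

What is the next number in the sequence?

The slot pattern repeats as AABB (period 4), so there are 2 interleaved tracks.
Subsequence A is 125, 216, 343, 512, 729, 1000, which is consecutive cubes n³ from n = 5.
Subsequence B is 4, 13, 17, 30, 47, 77, which is a Fibonacci-like recurrence a_n = a_{n-1} + a_{n-2}.
The 13th slot belongs to subsequence A; its 7th term is 1331.

1331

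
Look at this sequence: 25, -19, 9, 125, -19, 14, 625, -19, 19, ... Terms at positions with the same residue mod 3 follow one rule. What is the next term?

3125

Split by position mod 3: positions 1, 4, 7, … form one track, and each other residue class forms its own.
Stream A = 25, 125, 625: powers 5^2, 5^3, 5^4, ….
Stream B = -19, -19, -19: the constant sequence -19.
Stream C = 9, 14, 19: arithmetic with common difference +5.
The 10th slot belongs to stream A; its 4th term is 3125.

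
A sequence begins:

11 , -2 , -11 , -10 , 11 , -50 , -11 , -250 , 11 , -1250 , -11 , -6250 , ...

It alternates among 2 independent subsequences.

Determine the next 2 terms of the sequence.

11, -31250

Odd-indexed and even-indexed terms follow separate rules.
Track A: 11, -11, 11, -11, 11, -11. Oscillating between 11 and -11.
Track B: -2, -10, -50, -250, -1250, -6250. Geometric with ratio 5.
The 13th slot belongs to track A; its 7th term is 11.
Position 14 falls in track B as its term 7, giving -31250.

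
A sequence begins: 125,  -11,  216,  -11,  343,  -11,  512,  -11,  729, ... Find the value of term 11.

1000

Taking every 2nd term gives 2 separate tracks.
Track A: 125, 216, 343, 512, 729 — consecutive cubes n³ from n = 5.
Track B: -11, -11, -11, -11 — constant -11.
Position 11 → track A, term 6 = 1000.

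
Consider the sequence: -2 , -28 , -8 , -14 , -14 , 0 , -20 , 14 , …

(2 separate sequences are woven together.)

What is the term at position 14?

56

Taking every 2nd term gives 2 separate tracks.
Track A: -2, -8, -14, -20. Subtracting 6 each time.
Track B: -28, -14, 0, 14. Arithmetic with common difference +14.
The 14th slot belongs to track B; its 7th term is 56.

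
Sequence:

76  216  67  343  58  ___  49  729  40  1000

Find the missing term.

Taking every 2nd term gives 2 separate tracks.
Subsequence A: 76, 67, 58, 49, 40 (arithmetic, step −9).
Subsequence B: 216, 343, ?, 729, 1000 (the cubes 6³, 7³, 8³, …).
So the missing entry in subsequence B is 512.

512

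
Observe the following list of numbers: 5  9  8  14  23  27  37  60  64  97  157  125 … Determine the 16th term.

Reading positions in blocks of 3 reveals the pattern AAB — 2 tracks woven together.
Subsequence A: 5, 9, 14, 23, 37, 60, 97, 157 — each term equals the sum of the previous two.
Subsequence B: 8, 27, 64, 125 — perfect cubes starting at 2³.
Term 16 comes from subsequence A (its 11th entry): 665.

665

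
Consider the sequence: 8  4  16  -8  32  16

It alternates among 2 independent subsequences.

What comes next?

64

The terms cycle through 2 interleaved subsequences.
Subsequence A: 8, 16, 32. Powers 2^3, 2^4, 2^5, ….
Subsequence B: 4, -8, 16. Geometric, ×-2 each step.
Term 7 comes from subsequence A (its 4th entry): 64.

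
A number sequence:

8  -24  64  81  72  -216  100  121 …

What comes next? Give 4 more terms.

Positions follow the repeating pattern AABB; grouping by letter gives 2 tracks.
Track A is 8, -24, 72, -216, which is geometric, ×-3 each step.
Track B is 64, 81, 100, 121, which is consecutive squares n² from n = 8.
Term 9 comes from track A (its 5th entry): 648.
Position 10 falls in track A as its term 6, giving -1944.
Position 11 falls in track B as its term 5, giving 144.
Term 12 comes from track B (its 6th entry): 169.

648, -1944, 144, 169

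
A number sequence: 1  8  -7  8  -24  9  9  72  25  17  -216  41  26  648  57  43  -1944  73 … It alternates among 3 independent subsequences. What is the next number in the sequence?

Split by position mod 3 into 3 tracks.
Stream A: 1, 8, 9, 17, 26, 43. Fibonacci-style (each term is the sum of the two before it).
Stream B: 8, -24, 72, -216, 648, -1944. Multiplying by -3 each time.
Stream C: -7, 9, 25, 41, 57, 73. Arithmetic, step +16.
Term 19 comes from stream A (its 7th entry): 69.

69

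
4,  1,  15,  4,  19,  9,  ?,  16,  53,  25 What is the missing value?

34

Positions 1, 3, 5, … form one subsequence and positions 2, 4, 6, … form another.
Track A = 4, 15, 19, ?, 53: Fibonacci-style (each term is the sum of the two before it).
Track B = 1, 4, 9, 16, 25: perfect squares starting at 1².
Track A's pattern makes the blank 34.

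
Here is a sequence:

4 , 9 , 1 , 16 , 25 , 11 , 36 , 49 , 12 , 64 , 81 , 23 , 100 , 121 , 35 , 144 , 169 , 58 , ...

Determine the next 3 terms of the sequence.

196, 225, 93

The slot pattern repeats as AAB (period 3), so there are 2 interleaved tracks.
Track A is 4, 9, 16, 25, 36, 49, 64, 81, 100, 121, 144, 169, which is the squares 2², 3², 4², ….
Track B is 1, 11, 12, 23, 35, 58, which is Fibonacci-style (each term is the sum of the two before it).
The 19th slot belongs to track A; its 13th term is 196.
Term 20 comes from track A (its 14th entry): 225.
Position 21 → track B, term 7 = 93.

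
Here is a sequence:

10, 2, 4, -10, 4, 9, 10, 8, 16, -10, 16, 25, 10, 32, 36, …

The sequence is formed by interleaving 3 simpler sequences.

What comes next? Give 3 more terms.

-10, 64, 49

Split by position mod 3 into 3 tracks.
Stream A = 10, -10, 10, -10, 10: the oscillation 10·(−1)^(n+1).
Stream B = 2, 4, 8, 16, 32: successive powers of 2.
Stream C = 4, 9, 16, 25, 36: perfect squares starting at 2².
Term 16 comes from stream A (its 6th entry): -10.
The 17th slot belongs to stream B; its 6th term is 64.
Position 18 falls in stream C as its term 6, giving 49.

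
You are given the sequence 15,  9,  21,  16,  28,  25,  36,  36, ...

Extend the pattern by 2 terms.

Split by position mod 2 into 2 tracks.
Stream A is 15, 21, 28, 36, which is the triangular numbers T_5, T_6, ….
Stream B is 9, 16, 25, 36, which is perfect squares starting at 3².
The 9th slot belongs to stream A; its 5th term is 45.
Term 10 comes from stream B (its 5th entry): 49.

45, 49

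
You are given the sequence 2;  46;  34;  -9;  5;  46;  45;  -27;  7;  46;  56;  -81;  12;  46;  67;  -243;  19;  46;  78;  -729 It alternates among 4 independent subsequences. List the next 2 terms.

31, 46

Read the sequence 4 terms at a time; column i is its own pattern.
Subsequence A: 2, 5, 7, 12, 19 — a Fibonacci-like recurrence a_n = a_{n-1} + a_{n-2}.
Subsequence B: 46, 46, 46, 46, 46 — constant 46.
Subsequence C: 34, 45, 56, 67, 78 — arithmetic, step +11.
Subsequence D: -9, -27, -81, -243, -729 — geometric with ratio 3.
Position 21 → subsequence A, term 6 = 31.
Position 22 → subsequence B, term 6 = 46.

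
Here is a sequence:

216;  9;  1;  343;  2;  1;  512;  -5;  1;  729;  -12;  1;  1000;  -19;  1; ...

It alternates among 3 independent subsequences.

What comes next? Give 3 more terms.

1331, -26, 1

Split by position mod 3 into 3 tracks.
Stream A: 216, 343, 512, 729, 1000. The cubes 6³, 7³, 8³, ….
Stream B: 9, 2, -5, -12, -19. Arithmetic with common difference −7.
Stream C: 1, 1, 1, 1, 1. Constant 1.
The 16th slot belongs to stream A; its 6th term is 1331.
The 17th slot belongs to stream B; its 6th term is -26.
The 18th slot belongs to stream C; its 6th term is 1.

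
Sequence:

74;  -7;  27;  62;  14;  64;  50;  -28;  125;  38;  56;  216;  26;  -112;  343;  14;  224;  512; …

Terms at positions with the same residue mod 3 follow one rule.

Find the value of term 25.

Read the sequence 3 terms at a time; column i is its own pattern.
Track A: 74, 62, 50, 38, 26, 14 (arithmetic, step −12).
Track B: -7, 14, -28, 56, -112, 224 (a geometric progression (common ratio -2)).
Track C: 27, 64, 125, 216, 343, 512 (perfect cubes starting at 3³).
The 25th slot belongs to track A; its 9th term is -22.

-22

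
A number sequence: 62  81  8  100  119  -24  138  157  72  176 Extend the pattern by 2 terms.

195, -216

The slot pattern repeats as AAB (period 3), so there are 2 interleaved tracks.
Track A = 62, 81, 100, 119, 138, 157, 176: arithmetic, step +19.
Track B = 8, -24, 72: geometric, ×-3 each step.
Term 11 comes from track A (its 8th entry): 195.
The 12th slot belongs to track B; its 4th term is -216.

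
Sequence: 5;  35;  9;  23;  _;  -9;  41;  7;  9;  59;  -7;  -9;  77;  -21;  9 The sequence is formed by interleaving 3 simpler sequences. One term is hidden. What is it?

Taking every 3rd term gives 3 separate tracks.
Track A: 5, 23, 41, 59, 77 — adding 18 each time.
Track B: 35, ?, 7, -7, -21 — subtracting 14 each time.
Track C: 9, -9, 9, -9, 9 — the oscillation 9·(−1)^(n+1).
So the missing entry in track B is 21.

21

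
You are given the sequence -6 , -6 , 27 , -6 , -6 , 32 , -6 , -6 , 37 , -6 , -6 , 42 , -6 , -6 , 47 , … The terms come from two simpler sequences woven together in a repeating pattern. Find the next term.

The slot pattern repeats as AAB (period 3), so there are 2 interleaved tracks.
Track A is -6, -6, -6, -6, -6, -6, -6, -6, -6, -6, which is always -6.
Track B is 27, 32, 37, 42, 47, which is adding 5 each time.
Term 16 comes from track A (its 11th entry): -6.

-6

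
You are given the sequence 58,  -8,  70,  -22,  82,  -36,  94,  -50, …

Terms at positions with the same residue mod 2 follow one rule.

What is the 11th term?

Odd-indexed and even-indexed terms follow separate rules.
Track A = 58, 70, 82, 94: adding 12 each time.
Track B = -8, -22, -36, -50: arithmetic with common difference −14.
The 11th slot belongs to track A; its 6th term is 118.

118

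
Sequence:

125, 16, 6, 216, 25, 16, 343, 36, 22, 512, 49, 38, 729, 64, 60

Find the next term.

Split by position mod 3 into 3 tracks.
Track A is 125, 216, 343, 512, 729, which is the cubes 5³, 6³, 7³, ….
Track B is 16, 25, 36, 49, 64, which is consecutive squares n² from n = 4.
Track C is 6, 16, 22, 38, 60, which is each term equals the sum of the previous two.
Position 16 → track A, term 6 = 1000.

1000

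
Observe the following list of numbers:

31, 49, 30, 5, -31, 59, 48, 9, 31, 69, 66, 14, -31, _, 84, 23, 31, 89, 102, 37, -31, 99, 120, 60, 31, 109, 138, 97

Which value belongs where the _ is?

Split by position mod 4 into 4 tracks.
Track A: 31, -31, 31, -31, 31, -31, 31 (oscillating between 31 and -31).
Track B: 49, 59, 69, ?, 89, 99, 109 (arithmetic with common difference +10).
Track C: 30, 48, 66, 84, 102, 120, 138 (linear: a_n = 12 + 18·n).
Track D: 5, 9, 14, 23, 37, 60, 97 (Fibonacci-style (each term is the sum of the two before it)).
The gap is track B's term 4; the rule gives 79.

79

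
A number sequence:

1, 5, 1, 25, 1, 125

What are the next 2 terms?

Positions 1, 3, 5, … form one subsequence and positions 2, 4, 6, … form another.
Track A: 1, 1, 1 — always 1.
Track B: 5, 25, 125 — successive powers of 5.
Position 7 falls in track A as its term 4, giving 1.
Position 8 → track B, term 4 = 625.

1, 625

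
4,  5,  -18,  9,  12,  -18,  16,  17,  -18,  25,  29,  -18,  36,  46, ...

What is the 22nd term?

Read the sequence 3 terms at a time; column i is its own pattern.
Subsequence A: 4, 9, 16, 25, 36 (perfect squares starting at 2²).
Subsequence B: 5, 12, 17, 29, 46 (Fibonacci-style (each term is the sum of the two before it)).
Subsequence C: -18, -18, -18, -18 (constant -18).
Term 22 comes from subsequence A (its 8th entry): 81.

81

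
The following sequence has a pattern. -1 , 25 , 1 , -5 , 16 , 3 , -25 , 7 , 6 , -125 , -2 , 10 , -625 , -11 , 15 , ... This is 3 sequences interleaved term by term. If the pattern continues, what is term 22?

Split by position mod 3 into 3 tracks.
Subsequence A: -1, -5, -25, -125, -625. Multiplying by 5 each time.
Subsequence B: 25, 16, 7, -2, -11. Arithmetic, step −9.
Subsequence C: 1, 3, 6, 10, 15. The triangular numbers T_1, T_2, ….
Position 22 falls in subsequence A as its term 8, giving -78125.

-78125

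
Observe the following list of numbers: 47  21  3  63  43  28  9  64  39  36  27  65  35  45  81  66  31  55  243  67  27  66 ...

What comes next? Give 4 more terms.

Taking every 4th term gives 4 separate tracks.
Stream A = 47, 43, 39, 35, 31, 27: arithmetic, step −4.
Stream B = 21, 28, 36, 45, 55, 66: triangular numbers n(n+1)/2 for n = 6, 7, ….
Stream C = 3, 9, 27, 81, 243: powers 3^1, 3^2, 3^3, ….
Stream D = 63, 64, 65, 66, 67: arithmetic, step +1.
Term 23 comes from stream C (its 6th entry): 729.
Position 24 → stream D, term 6 = 68.
Position 25 → stream A, term 7 = 23.
Position 26 → stream B, term 7 = 78.

729, 68, 23, 78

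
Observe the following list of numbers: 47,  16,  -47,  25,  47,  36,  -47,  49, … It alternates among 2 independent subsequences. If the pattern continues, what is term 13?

Taking every 2nd term gives 2 separate tracks.
Track A = 47, -47, 47, -47: oscillating between 47 and -47.
Track B = 16, 25, 36, 49: perfect squares starting at 4².
Position 13 falls in track A as its term 7, giving 47.

47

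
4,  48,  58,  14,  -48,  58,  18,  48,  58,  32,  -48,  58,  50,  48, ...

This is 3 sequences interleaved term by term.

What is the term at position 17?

The terms cycle through 3 interleaved subsequences.
Track A = 4, 14, 18, 32, 50: each term equals the sum of the previous two.
Track B = 48, -48, 48, -48, 48: oscillating between 48 and -48.
Track C = 58, 58, 58, 58: constant 58.
Position 17 → track B, term 6 = -48.

-48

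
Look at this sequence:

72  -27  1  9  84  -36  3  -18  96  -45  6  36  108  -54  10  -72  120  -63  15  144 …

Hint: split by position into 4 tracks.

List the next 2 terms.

The terms cycle through 4 interleaved subsequences.
Track A: 72, 84, 96, 108, 120. Linear: a_n = 60 + 12·n.
Track B: -27, -36, -45, -54, -63. Arithmetic, step −9.
Track C: 1, 3, 6, 10, 15. Triangular numbers starting at T_1.
Track D: 9, -18, 36, -72, 144. Multiplying by -2 each time.
The 21st slot belongs to track A; its 6th term is 132.
Term 22 comes from track B (its 6th entry): -72.

132, -72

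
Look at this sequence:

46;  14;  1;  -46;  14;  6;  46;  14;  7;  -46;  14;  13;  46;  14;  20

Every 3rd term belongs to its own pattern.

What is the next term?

-46

The terms cycle through 3 interleaved subsequences.
Stream A: 46, -46, 46, -46, 46. Alternating ±46.
Stream B: 14, 14, 14, 14, 14. Always 14.
Stream C: 1, 6, 7, 13, 20. Each term equals the sum of the previous two.
Position 16 → stream A, term 6 = -46.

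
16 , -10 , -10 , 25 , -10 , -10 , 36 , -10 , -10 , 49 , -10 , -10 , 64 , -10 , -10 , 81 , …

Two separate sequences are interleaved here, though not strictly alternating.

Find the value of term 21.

The slot pattern repeats as ABB (period 3), so there are 2 interleaved tracks.
Track A: 16, 25, 36, 49, 64, 81 — consecutive squares n² from n = 4.
Track B: -10, -10, -10, -10, -10, -10, -10, -10, -10, -10 — always -10.
The 21st slot belongs to track B; its 14th term is -10.

-10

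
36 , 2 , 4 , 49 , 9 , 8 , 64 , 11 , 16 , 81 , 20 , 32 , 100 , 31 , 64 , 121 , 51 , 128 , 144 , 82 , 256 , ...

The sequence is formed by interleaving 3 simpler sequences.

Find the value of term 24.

Read the sequence 3 terms at a time; column i is its own pattern.
Track A: 36, 49, 64, 81, 100, 121, 144 — the squares 6², 7², 8², ….
Track B: 2, 9, 11, 20, 31, 51, 82 — a Fibonacci-like recurrence a_n = a_{n-1} + a_{n-2}.
Track C: 4, 8, 16, 32, 64, 128, 256 — powers of 2.
Term 24 comes from track C (its 8th entry): 512.

512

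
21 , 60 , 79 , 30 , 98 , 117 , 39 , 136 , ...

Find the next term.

Positions follow the repeating pattern ABB; grouping by letter gives 2 tracks.
Subsequence A = 21, 30, 39: arithmetic, step +9.
Subsequence B = 60, 79, 98, 117, 136: adding 19 each time.
Position 9 falls in subsequence B as its term 6, giving 155.

155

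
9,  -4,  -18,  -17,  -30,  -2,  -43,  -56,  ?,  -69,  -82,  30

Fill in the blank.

14

The slot pattern repeats as AAB (period 3), so there are 2 interleaved tracks.
Track A: 9, -4, -17, -30, -43, -56, -69, -82. Linear: a_n = 22 − 13·n.
Track B: -18, -2, ?, 30. Arithmetic, step +16.
Track B's pattern makes the blank 14.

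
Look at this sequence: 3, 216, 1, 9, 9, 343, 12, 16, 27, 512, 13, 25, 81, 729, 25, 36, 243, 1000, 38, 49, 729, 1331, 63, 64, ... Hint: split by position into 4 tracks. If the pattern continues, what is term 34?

2744

Split by position mod 4: positions 1, 5, 9, … form one track, and each other residue class forms its own.
Subsequence A: 3, 9, 27, 81, 243, 729. Powers 3^1, 3^2, 3^3, ….
Subsequence B: 216, 343, 512, 729, 1000, 1331. Perfect cubes starting at 6³.
Subsequence C: 1, 12, 13, 25, 38, 63. Each term equals the sum of the previous two.
Subsequence D: 9, 16, 25, 36, 49, 64. Perfect squares starting at 3².
Term 34 comes from subsequence B (its 9th entry): 2744.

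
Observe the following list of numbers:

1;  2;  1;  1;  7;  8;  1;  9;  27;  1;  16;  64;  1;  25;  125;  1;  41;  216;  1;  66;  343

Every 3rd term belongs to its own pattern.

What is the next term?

1

Taking every 3rd term gives 3 separate tracks.
Stream A = 1, 1, 1, 1, 1, 1, 1: constant 1.
Stream B = 2, 7, 9, 16, 25, 41, 66: each term equals the sum of the previous two.
Stream C = 1, 8, 27, 64, 125, 216, 343: the cubes 1³, 2³, 3³, ….
Position 22 → stream A, term 8 = 1.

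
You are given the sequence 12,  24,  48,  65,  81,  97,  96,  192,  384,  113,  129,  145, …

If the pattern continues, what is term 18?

Positions follow the repeating pattern AAABBB; grouping by letter gives 2 tracks.
Stream A: 12, 24, 48, 96, 192, 384. Multiplying by 2 each time.
Stream B: 65, 81, 97, 113, 129, 145. Arithmetic, step +16.
Position 18 → stream B, term 9 = 193.

193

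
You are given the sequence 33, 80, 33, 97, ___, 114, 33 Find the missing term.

33

Split by position mod 2 into 2 tracks.
Track A = 33, 33, ?, 33: the constant sequence 33.
Track B = 80, 97, 114: arithmetic with common difference +17.
The gap is track A's term 3; the rule gives 33.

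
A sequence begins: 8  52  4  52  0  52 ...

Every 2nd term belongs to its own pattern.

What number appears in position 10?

52

Split by position mod 2 into 2 tracks.
Subsequence A = 8, 4, 0: subtracting 4 each time.
Subsequence B = 52, 52, 52: always 52.
Position 10 falls in subsequence B as its term 5, giving 52.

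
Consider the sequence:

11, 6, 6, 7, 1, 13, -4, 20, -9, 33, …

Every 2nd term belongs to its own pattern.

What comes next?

The terms cycle through 2 interleaved subsequences.
Track A = 11, 6, 1, -4, -9: linear: a_n = 16 − 5·n.
Track B = 6, 7, 13, 20, 33: each term equals the sum of the previous two.
The 11th slot belongs to track A; its 6th term is -14.

-14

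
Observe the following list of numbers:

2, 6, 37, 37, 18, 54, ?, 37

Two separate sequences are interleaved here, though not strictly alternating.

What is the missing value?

Positions follow the repeating pattern AABB; grouping by letter gives 2 tracks.
Subsequence A: 2, 6, 18, 54. Geometric with ratio 3.
Subsequence B: 37, 37, ?, 37. The constant sequence 37.
Filling subsequence B at index 3 by its rule yields 37.

37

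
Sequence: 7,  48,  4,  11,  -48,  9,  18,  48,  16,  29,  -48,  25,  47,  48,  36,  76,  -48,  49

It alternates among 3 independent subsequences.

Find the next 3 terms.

Read the sequence 3 terms at a time; column i is its own pattern.
Track A = 7, 11, 18, 29, 47, 76: each term equals the sum of the previous two.
Track B = 48, -48, 48, -48, 48, -48: the oscillation 48·(−1)^(n+1).
Track C = 4, 9, 16, 25, 36, 49: perfect squares starting at 2².
Term 19 comes from track A (its 7th entry): 123.
Position 20 → track B, term 7 = 48.
Position 21 falls in track C as its term 7, giving 64.

123, 48, 64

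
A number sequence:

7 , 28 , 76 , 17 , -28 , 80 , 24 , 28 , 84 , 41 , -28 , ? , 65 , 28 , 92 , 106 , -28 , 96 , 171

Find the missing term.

Split by position mod 3: positions 1, 4, 7, … form one track, and each other residue class forms its own.
Track A is 7, 17, 24, 41, 65, 106, 171, which is a Fibonacci-like recurrence a_n = a_{n-1} + a_{n-2}.
Track B is 28, -28, 28, -28, 28, -28, which is alternating ±28.
Track C is 76, 80, 84, ?, 92, 96, which is arithmetic, step +4.
So the missing entry in track C is 88.

88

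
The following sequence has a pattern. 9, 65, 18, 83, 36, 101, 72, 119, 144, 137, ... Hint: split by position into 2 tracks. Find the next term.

288

Taking every 2nd term gives 2 separate tracks.
Stream A is 9, 18, 36, 72, 144, which is geometric with ratio 2.
Stream B is 65, 83, 101, 119, 137, which is linear: a_n = 47 + 18·n.
The 11th slot belongs to stream A; its 6th term is 288.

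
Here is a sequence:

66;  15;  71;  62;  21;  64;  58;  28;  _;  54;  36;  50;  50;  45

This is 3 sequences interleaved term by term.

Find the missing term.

57

The terms cycle through 3 interleaved subsequences.
Track A is 66, 62, 58, 54, 50, which is subtracting 4 each time.
Track B is 15, 21, 28, 36, 45, which is triangular numbers n(n+1)/2 for n = 5, 6, ….
Track C is 71, 64, ?, 50, which is arithmetic with common difference −7.
So the missing entry in track C is 57.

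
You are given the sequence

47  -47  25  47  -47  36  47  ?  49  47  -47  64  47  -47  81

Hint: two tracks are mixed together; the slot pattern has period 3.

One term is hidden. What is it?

-47

Positions follow the repeating pattern AAB; grouping by letter gives 2 tracks.
Track A is 47, -47, 47, -47, 47, ?, 47, -47, 47, -47, which is the oscillation 47·(−1)^(n+1).
Track B is 25, 36, 49, 64, 81, which is the squares 5², 6², 7², ….
So the missing entry in track A is -47.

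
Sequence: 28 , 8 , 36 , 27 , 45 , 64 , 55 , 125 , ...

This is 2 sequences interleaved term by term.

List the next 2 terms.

66, 216

The terms cycle through 2 interleaved subsequences.
Stream A: 28, 36, 45, 55 (triangular numbers starting at T_7).
Stream B: 8, 27, 64, 125 (the cubes 2³, 3³, 4³, …).
Term 9 comes from stream A (its 5th entry): 66.
The 10th slot belongs to stream B; its 5th term is 216.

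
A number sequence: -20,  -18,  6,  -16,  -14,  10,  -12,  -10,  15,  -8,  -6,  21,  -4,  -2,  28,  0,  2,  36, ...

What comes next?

4

The slot pattern repeats as AAB (period 3), so there are 2 interleaved tracks.
Track A: -20, -18, -16, -14, -12, -10, -8, -6, -4, -2, 0, 2 — arithmetic with common difference +2.
Track B: 6, 10, 15, 21, 28, 36 — triangular numbers n(n+1)/2 for n = 3, 4, ….
Term 19 comes from track A (its 13th entry): 4.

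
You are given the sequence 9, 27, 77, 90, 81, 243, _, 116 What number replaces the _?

103

Positions follow the repeating pattern AABB; grouping by letter gives 2 tracks.
Subsequence A is 9, 27, 81, 243, which is powers 3^2, 3^3, 3^4, ….
Subsequence B is 77, 90, ?, 116, which is adding 13 each time.
The gap is subsequence B's term 3; the rule gives 103.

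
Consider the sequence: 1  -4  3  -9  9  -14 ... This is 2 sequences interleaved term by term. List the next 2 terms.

27, -19

Odd-indexed and even-indexed terms follow separate rules.
Track A: 1, 3, 9. Successive powers of 3.
Track B: -4, -9, -14. Subtracting 5 each time.
Position 7 → track A, term 4 = 27.
The 8th slot belongs to track B; its 4th term is -19.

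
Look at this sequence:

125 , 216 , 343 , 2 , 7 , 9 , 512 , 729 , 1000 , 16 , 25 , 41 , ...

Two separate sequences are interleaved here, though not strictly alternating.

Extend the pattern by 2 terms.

The slot pattern repeats as AAABBB (period 6), so there are 2 interleaved tracks.
Subsequence A: 125, 216, 343, 512, 729, 1000 (the cubes 5³, 6³, 7³, …).
Subsequence B: 2, 7, 9, 16, 25, 41 (each term equals the sum of the previous two).
The 13th slot belongs to subsequence A; its 7th term is 1331.
Term 14 comes from subsequence A (its 8th entry): 1728.

1331, 1728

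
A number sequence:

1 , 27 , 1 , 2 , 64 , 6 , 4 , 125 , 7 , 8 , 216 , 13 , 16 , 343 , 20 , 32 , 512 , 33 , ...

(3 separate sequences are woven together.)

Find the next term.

64

Taking every 3rd term gives 3 separate tracks.
Track A = 1, 2, 4, 8, 16, 32: powers of 2.
Track B = 27, 64, 125, 216, 343, 512: consecutive cubes n³ from n = 3.
Track C = 1, 6, 7, 13, 20, 33: Fibonacci-style (each term is the sum of the two before it).
The 19th slot belongs to track A; its 7th term is 64.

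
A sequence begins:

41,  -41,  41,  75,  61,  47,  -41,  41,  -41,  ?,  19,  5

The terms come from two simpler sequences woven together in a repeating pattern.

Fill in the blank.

Reading positions in blocks of 6 reveals the pattern AAABBB — 2 tracks woven together.
Track A: 41, -41, 41, -41, 41, -41. Oscillating between 41 and -41.
Track B: 75, 61, 47, ?, 19, 5. Arithmetic, step −14.
So the missing entry in track B is 33.

33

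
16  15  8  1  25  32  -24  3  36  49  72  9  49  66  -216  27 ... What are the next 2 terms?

Read the sequence 4 terms at a time; column i is its own pattern.
Track A: 16, 25, 36, 49 — perfect squares starting at 4².
Track B: 15, 32, 49, 66 — arithmetic, step +17.
Track C: 8, -24, 72, -216 — geometric, ×-3 each step.
Track D: 1, 3, 9, 27 — successive powers of 3.
Term 17 comes from track A (its 5th entry): 64.
Position 18 falls in track B as its term 5, giving 83.

64, 83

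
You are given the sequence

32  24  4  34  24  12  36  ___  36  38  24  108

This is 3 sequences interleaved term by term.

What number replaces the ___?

24

Split by position mod 3: positions 1, 4, 7, … form one track, and each other residue class forms its own.
Stream A: 32, 34, 36, 38 — arithmetic, step +2.
Stream B: 24, 24, ?, 24 — the constant sequence 24.
Stream C: 4, 12, 36, 108 — a geometric progression (common ratio 3).
Filling stream B at index 3 by its rule yields 24.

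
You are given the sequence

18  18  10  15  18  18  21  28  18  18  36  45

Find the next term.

The slot pattern repeats as AABB (period 4), so there are 2 interleaved tracks.
Track A: 18, 18, 18, 18, 18, 18 (always 18).
Track B: 10, 15, 21, 28, 36, 45 (triangular numbers n(n+1)/2 for n = 4, 5, …).
The 13th slot belongs to track A; its 7th term is 18.

18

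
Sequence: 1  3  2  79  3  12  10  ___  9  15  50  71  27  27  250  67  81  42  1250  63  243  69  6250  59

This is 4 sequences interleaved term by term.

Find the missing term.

75

Split by position mod 4 into 4 tracks.
Subsequence A: 1, 3, 9, 27, 81, 243. Powers 3^0, 3^1, 3^2, ….
Subsequence B: 3, 12, 15, 27, 42, 69. A Fibonacci-like recurrence a_n = a_{n-1} + a_{n-2}.
Subsequence C: 2, 10, 50, 250, 1250, 6250. Geometric with ratio 5.
Subsequence D: 79, ?, 71, 67, 63, 59. Arithmetic, step −4.
Filling subsequence D at index 2 by its rule yields 75.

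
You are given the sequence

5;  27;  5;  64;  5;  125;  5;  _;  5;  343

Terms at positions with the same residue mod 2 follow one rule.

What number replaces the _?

216

Split by position mod 2 into 2 tracks.
Track A: 5, 5, 5, 5, 5 — constant 5.
Track B: 27, 64, 125, ?, 343 — the cubes 3³, 4³, 5³, ….
The gap is track B's term 4; the rule gives 216.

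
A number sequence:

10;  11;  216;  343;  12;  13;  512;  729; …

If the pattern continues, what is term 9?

14

The slot pattern repeats as AABB (period 4), so there are 2 interleaved tracks.
Subsequence A: 10, 11, 12, 13 — adding 1 each time.
Subsequence B: 216, 343, 512, 729 — consecutive cubes n³ from n = 6.
Position 9 falls in subsequence A as its term 5, giving 14.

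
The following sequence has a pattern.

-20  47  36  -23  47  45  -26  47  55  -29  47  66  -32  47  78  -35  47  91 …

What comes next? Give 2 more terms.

-38, 47

Read the sequence 3 terms at a time; column i is its own pattern.
Stream A = -20, -23, -26, -29, -32, -35: arithmetic, step −3.
Stream B = 47, 47, 47, 47, 47, 47: the constant sequence 47.
Stream C = 36, 45, 55, 66, 78, 91: triangular numbers n(n+1)/2 for n = 8, 9, ….
Term 19 comes from stream A (its 7th entry): -38.
Term 20 comes from stream B (its 7th entry): 47.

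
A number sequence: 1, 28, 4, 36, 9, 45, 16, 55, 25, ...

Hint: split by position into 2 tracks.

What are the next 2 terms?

66, 36

The terms cycle through 2 interleaved subsequences.
Stream A is 1, 4, 9, 16, 25, which is the squares 1², 2², 3², ….
Stream B is 28, 36, 45, 55, which is triangular numbers starting at T_7.
The 10th slot belongs to stream B; its 5th term is 66.
Position 11 → stream A, term 6 = 36.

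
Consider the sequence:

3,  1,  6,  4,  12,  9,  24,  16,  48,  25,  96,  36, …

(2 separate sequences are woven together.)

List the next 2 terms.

192, 49

The terms cycle through 2 interleaved subsequences.
Track A: 3, 6, 12, 24, 48, 96 (a geometric progression (common ratio 2)).
Track B: 1, 4, 9, 16, 25, 36 (perfect squares starting at 1²).
The 13th slot belongs to track A; its 7th term is 192.
The 14th slot belongs to track B; its 7th term is 49.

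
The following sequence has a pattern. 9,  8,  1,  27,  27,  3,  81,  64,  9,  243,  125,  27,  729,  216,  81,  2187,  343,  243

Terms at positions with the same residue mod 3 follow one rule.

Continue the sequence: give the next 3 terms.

Split by position mod 3 into 3 tracks.
Track A = 9, 27, 81, 243, 729, 2187: powers 3^2, 3^3, 3^4, ….
Track B = 8, 27, 64, 125, 216, 343: consecutive cubes n³ from n = 2.
Track C = 1, 3, 9, 27, 81, 243: a geometric progression (common ratio 3).
Term 19 comes from track A (its 7th entry): 6561.
The 20th slot belongs to track B; its 7th term is 512.
Position 21 → track C, term 7 = 729.

6561, 512, 729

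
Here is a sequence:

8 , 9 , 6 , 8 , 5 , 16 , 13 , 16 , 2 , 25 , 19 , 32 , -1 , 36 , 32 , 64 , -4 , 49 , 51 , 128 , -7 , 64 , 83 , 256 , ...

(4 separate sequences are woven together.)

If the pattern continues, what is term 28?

512

The terms cycle through 4 interleaved subsequences.
Subsequence A: 8, 5, 2, -1, -4, -7 — arithmetic, step −3.
Subsequence B: 9, 16, 25, 36, 49, 64 — perfect squares starting at 3².
Subsequence C: 6, 13, 19, 32, 51, 83 — a Fibonacci-like recurrence a_n = a_{n-1} + a_{n-2}.
Subsequence D: 8, 16, 32, 64, 128, 256 — powers 2^3, 2^4, 2^5, ….
Term 28 comes from subsequence D (its 7th entry): 512.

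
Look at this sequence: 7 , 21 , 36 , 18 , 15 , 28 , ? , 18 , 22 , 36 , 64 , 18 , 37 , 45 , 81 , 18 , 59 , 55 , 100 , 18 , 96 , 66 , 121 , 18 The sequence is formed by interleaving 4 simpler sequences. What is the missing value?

The terms cycle through 4 interleaved subsequences.
Subsequence A is 7, 15, 22, 37, 59, 96, which is Fibonacci-style (each term is the sum of the two before it).
Subsequence B is 21, 28, 36, 45, 55, 66, which is the triangular numbers T_6, T_7, ….
Subsequence C is 36, ?, 64, 81, 100, 121, which is consecutive squares n² from n = 6.
Subsequence D is 18, 18, 18, 18, 18, 18, which is the constant sequence 18.
Filling subsequence C at index 2 by its rule yields 49.

49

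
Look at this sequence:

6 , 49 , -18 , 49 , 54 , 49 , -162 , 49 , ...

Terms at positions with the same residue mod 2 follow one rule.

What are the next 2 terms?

486, 49

The terms cycle through 2 interleaved subsequences.
Subsequence A = 6, -18, 54, -162: multiplying by -3 each time.
Subsequence B = 49, 49, 49, 49: the constant sequence 49.
The 9th slot belongs to subsequence A; its 5th term is 486.
Position 10 falls in subsequence B as its term 5, giving 49.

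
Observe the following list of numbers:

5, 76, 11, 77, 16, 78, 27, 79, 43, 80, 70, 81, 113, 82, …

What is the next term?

Positions 1, 3, 5, … form one subsequence and positions 2, 4, 6, … form another.
Track A = 5, 11, 16, 27, 43, 70, 113: a Fibonacci-like recurrence a_n = a_{n-1} + a_{n-2}.
Track B = 76, 77, 78, 79, 80, 81, 82: adding 1 each time.
Position 15 falls in track A as its term 8, giving 183.

183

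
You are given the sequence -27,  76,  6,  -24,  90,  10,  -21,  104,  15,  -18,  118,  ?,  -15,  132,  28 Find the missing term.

21

Taking every 3rd term gives 3 separate tracks.
Track A: -27, -24, -21, -18, -15 — arithmetic, step +3.
Track B: 76, 90, 104, 118, 132 — arithmetic, step +14.
Track C: 6, 10, 15, ?, 28 — triangular numbers n(n+1)/2 for n = 3, 4, ….
Track C's pattern makes the blank 21.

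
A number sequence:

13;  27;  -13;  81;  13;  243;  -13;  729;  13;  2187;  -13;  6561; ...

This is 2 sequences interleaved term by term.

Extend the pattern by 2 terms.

13, 19683

Taking every 2nd term gives 2 separate tracks.
Track A = 13, -13, 13, -13, 13, -13: alternating ±13.
Track B = 27, 81, 243, 729, 2187, 6561: successive powers of 3.
Position 13 falls in track A as its term 7, giving 13.
Position 14 → track B, term 7 = 19683.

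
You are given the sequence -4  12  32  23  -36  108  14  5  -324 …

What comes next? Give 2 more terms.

The slot pattern repeats as AABB (period 4), so there are 2 interleaved tracks.
Stream A: -4, 12, -36, 108, -324 — geometric, ×-3 each step.
Stream B: 32, 23, 14, 5 — subtracting 9 each time.
The 10th slot belongs to stream A; its 6th term is 972.
Term 11 comes from stream B (its 5th entry): -4.

972, -4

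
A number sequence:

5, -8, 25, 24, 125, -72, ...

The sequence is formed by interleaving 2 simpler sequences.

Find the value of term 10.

Taking every 2nd term gives 2 separate tracks.
Track A: 5, 25, 125 — powers 5^1, 5^2, 5^3, ….
Track B: -8, 24, -72 — a geometric progression (common ratio -3).
Term 10 comes from track B (its 5th entry): -648.

-648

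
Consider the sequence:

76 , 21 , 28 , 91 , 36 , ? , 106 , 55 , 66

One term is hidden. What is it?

45

Positions follow the repeating pattern ABB; grouping by letter gives 2 tracks.
Track A: 76, 91, 106. Linear: a_n = 61 + 15·n.
Track B: 21, 28, 36, ?, 55, 66. The triangular numbers T_6, T_7, ….
So the missing entry in track B is 45.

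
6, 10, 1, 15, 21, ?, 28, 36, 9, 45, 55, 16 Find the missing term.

4

Reading positions in blocks of 3 reveals the pattern AAB — 2 tracks woven together.
Track A is 6, 10, 15, 21, 28, 36, 45, 55, which is triangular numbers n(n+1)/2 for n = 3, 4, ….
Track B is 1, ?, 9, 16, which is perfect squares starting at 1².
So the missing entry in track B is 4.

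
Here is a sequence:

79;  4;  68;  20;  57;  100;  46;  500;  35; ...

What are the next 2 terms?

2500, 24

Positions 1, 3, 5, … form one subsequence and positions 2, 4, 6, … form another.
Stream A = 79, 68, 57, 46, 35: arithmetic with common difference −11.
Stream B = 4, 20, 100, 500: multiplying by 5 each time.
Term 10 comes from stream B (its 5th entry): 2500.
Position 11 falls in stream A as its term 6, giving 24.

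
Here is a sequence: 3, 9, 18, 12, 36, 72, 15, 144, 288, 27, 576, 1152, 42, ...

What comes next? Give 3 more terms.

2304, 4608, 69

Reading positions in blocks of 3 reveals the pattern ABB — 2 tracks woven together.
Stream A is 3, 12, 15, 27, 42, which is each term equals the sum of the previous two.
Stream B is 9, 18, 36, 72, 144, 288, 576, 1152, which is multiplying by 2 each time.
Position 14 → stream B, term 9 = 2304.
Position 15 falls in stream B as its term 10, giving 4608.
Term 16 comes from stream A (its 6th entry): 69.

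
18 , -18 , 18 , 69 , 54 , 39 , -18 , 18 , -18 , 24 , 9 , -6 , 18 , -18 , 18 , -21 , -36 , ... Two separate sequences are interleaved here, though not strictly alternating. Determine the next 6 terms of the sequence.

Reading positions in blocks of 6 reveals the pattern AAABBB — 2 tracks woven together.
Subsequence A: 18, -18, 18, -18, 18, -18, 18, -18, 18 — oscillating between 18 and -18.
Subsequence B: 69, 54, 39, 24, 9, -6, -21, -36 — subtracting 15 each time.
Position 18 → subsequence B, term 9 = -51.
The 19th slot belongs to subsequence A; its 10th term is -18.
Term 20 comes from subsequence A (its 11th entry): 18.
Position 21 falls in subsequence A as its term 12, giving -18.
Term 22 comes from subsequence B (its 10th entry): -66.
Position 23 → subsequence B, term 11 = -81.

-51, -18, 18, -18, -66, -81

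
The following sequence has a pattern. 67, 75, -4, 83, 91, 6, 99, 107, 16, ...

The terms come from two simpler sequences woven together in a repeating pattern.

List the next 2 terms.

Positions follow the repeating pattern AAB; grouping by letter gives 2 tracks.
Stream A = 67, 75, 83, 91, 99, 107: adding 8 each time.
Stream B = -4, 6, 16: linear: a_n = -14 + 10·n.
Term 10 comes from stream A (its 7th entry): 115.
Position 11 → stream A, term 8 = 123.

115, 123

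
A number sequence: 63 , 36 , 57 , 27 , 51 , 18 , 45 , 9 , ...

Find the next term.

39

Odd-indexed and even-indexed terms follow separate rules.
Track A: 63, 57, 51, 45 (arithmetic with common difference −6).
Track B: 36, 27, 18, 9 (subtracting 9 each time).
Position 9 falls in track A as its term 5, giving 39.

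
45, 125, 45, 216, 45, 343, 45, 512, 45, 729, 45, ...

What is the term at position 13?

45

Odd-indexed and even-indexed terms follow separate rules.
Subsequence A: 45, 45, 45, 45, 45, 45 — constant 45.
Subsequence B: 125, 216, 343, 512, 729 — perfect cubes starting at 5³.
Position 13 falls in subsequence A as its term 7, giving 45.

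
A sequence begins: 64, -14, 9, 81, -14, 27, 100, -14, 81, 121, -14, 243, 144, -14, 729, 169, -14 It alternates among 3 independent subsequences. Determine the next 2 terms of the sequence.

The terms cycle through 3 interleaved subsequences.
Track A: 64, 81, 100, 121, 144, 169. The squares 8², 9², 10², ….
Track B: -14, -14, -14, -14, -14, -14. The constant sequence -14.
Track C: 9, 27, 81, 243, 729. Successive powers of 3.
Term 18 comes from track C (its 6th entry): 2187.
Position 19 falls in track A as its term 7, giving 196.

2187, 196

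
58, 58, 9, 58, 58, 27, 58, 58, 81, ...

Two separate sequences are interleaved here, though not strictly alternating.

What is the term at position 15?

Positions follow the repeating pattern AAB; grouping by letter gives 2 tracks.
Subsequence A: 58, 58, 58, 58, 58, 58 (constant 58).
Subsequence B: 9, 27, 81 (powers of 3).
Position 15 → subsequence B, term 5 = 729.

729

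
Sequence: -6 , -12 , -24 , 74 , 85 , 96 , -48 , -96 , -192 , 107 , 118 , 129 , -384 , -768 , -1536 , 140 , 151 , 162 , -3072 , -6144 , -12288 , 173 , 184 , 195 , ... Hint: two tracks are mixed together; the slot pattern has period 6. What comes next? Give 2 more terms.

The slot pattern repeats as AAABBB (period 6), so there are 2 interleaved tracks.
Stream A: -6, -12, -24, -48, -96, -192, -384, -768, -1536, -3072, -6144, -12288. Geometric, ×2 each step.
Stream B: 74, 85, 96, 107, 118, 129, 140, 151, 162, 173, 184, 195. Arithmetic, step +11.
The 25th slot belongs to stream A; its 13th term is -24576.
Term 26 comes from stream A (its 14th entry): -49152.

-24576, -49152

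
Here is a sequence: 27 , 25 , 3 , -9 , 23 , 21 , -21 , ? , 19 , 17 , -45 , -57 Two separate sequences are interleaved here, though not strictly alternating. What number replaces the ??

Reading positions in blocks of 4 reveals the pattern AABB — 2 tracks woven together.
Track A: 27, 25, 23, 21, 19, 17 (arithmetic with common difference −2).
Track B: 3, -9, -21, ?, -45, -57 (arithmetic, step −12).
Track B's pattern makes the blank -33.

-33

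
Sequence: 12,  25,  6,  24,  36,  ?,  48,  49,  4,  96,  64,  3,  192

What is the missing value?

5

Read the sequence 3 terms at a time; column i is its own pattern.
Subsequence A: 12, 24, 48, 96, 192 (geometric with ratio 2).
Subsequence B: 25, 36, 49, 64 (consecutive squares n² from n = 5).
Subsequence C: 6, ?, 4, 3 (arithmetic with common difference −1).
The gap is subsequence C's term 2; the rule gives 5.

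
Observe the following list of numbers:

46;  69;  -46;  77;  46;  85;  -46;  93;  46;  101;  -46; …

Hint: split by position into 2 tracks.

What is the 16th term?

Odd-indexed and even-indexed terms follow separate rules.
Stream A is 46, -46, 46, -46, 46, -46, which is the oscillation 46·(−1)^(n+1).
Stream B is 69, 77, 85, 93, 101, which is adding 8 each time.
Position 16 falls in stream B as its term 8, giving 125.

125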